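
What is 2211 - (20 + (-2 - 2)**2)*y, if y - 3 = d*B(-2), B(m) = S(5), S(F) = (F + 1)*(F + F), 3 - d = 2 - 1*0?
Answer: -57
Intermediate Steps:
d = 1 (d = 3 - (2 - 1*0) = 3 - (2 + 0) = 3 - 1*2 = 3 - 2 = 1)
S(F) = 2*F*(1 + F) (S(F) = (1 + F)*(2*F) = 2*F*(1 + F))
B(m) = 60 (B(m) = 2*5*(1 + 5) = 2*5*6 = 60)
y = 63 (y = 3 + 1*60 = 3 + 60 = 63)
2211 - (20 + (-2 - 2)**2)*y = 2211 - (20 + (-2 - 2)**2)*63 = 2211 - (20 + (-4)**2)*63 = 2211 - (20 + 16)*63 = 2211 - 36*63 = 2211 - 1*2268 = 2211 - 2268 = -57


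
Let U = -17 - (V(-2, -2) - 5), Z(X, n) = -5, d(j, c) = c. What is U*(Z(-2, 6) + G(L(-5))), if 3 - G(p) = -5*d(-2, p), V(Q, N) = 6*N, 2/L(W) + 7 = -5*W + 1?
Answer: 0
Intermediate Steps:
L(W) = 2/(-6 - 5*W) (L(W) = 2/(-7 + (-5*W + 1)) = 2/(-7 + (1 - 5*W)) = 2/(-6 - 5*W))
G(p) = 3 + 5*p (G(p) = 3 - (-5)*p = 3 + 5*p)
U = 0 (U = -17 - (6*(-2) - 5) = -17 - (-12 - 5) = -17 - 1*(-17) = -17 + 17 = 0)
U*(Z(-2, 6) + G(L(-5))) = 0*(-5 + (3 + 5*(-2/(6 + 5*(-5))))) = 0*(-5 + (3 + 5*(-2/(6 - 25)))) = 0*(-5 + (3 + 5*(-2/(-19)))) = 0*(-5 + (3 + 5*(-2*(-1/19)))) = 0*(-5 + (3 + 5*(2/19))) = 0*(-5 + (3 + 10/19)) = 0*(-5 + 67/19) = 0*(-28/19) = 0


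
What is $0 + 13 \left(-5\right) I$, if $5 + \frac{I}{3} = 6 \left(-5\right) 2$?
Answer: $12675$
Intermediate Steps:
$I = -195$ ($I = -15 + 3 \cdot 6 \left(-5\right) 2 = -15 + 3 \left(\left(-30\right) 2\right) = -15 + 3 \left(-60\right) = -15 - 180 = -195$)
$0 + 13 \left(-5\right) I = 0 + 13 \left(-5\right) \left(-195\right) = 0 - -12675 = 0 + 12675 = 12675$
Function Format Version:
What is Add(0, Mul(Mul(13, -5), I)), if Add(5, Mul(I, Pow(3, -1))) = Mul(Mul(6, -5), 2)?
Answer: 12675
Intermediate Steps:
I = -195 (I = Add(-15, Mul(3, Mul(Mul(6, -5), 2))) = Add(-15, Mul(3, Mul(-30, 2))) = Add(-15, Mul(3, -60)) = Add(-15, -180) = -195)
Add(0, Mul(Mul(13, -5), I)) = Add(0, Mul(Mul(13, -5), -195)) = Add(0, Mul(-65, -195)) = Add(0, 12675) = 12675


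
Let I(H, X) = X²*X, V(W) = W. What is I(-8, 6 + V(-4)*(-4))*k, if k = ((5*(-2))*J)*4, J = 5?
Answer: -2129600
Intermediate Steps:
k = -200 (k = ((5*(-2))*5)*4 = -10*5*4 = -50*4 = -200)
I(H, X) = X³
I(-8, 6 + V(-4)*(-4))*k = (6 - 4*(-4))³*(-200) = (6 + 16)³*(-200) = 22³*(-200) = 10648*(-200) = -2129600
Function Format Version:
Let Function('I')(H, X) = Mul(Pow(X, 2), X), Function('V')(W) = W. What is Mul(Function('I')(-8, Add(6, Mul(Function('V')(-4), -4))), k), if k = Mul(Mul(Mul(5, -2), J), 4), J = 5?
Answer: -2129600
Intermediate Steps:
k = -200 (k = Mul(Mul(Mul(5, -2), 5), 4) = Mul(Mul(-10, 5), 4) = Mul(-50, 4) = -200)
Function('I')(H, X) = Pow(X, 3)
Mul(Function('I')(-8, Add(6, Mul(Function('V')(-4), -4))), k) = Mul(Pow(Add(6, Mul(-4, -4)), 3), -200) = Mul(Pow(Add(6, 16), 3), -200) = Mul(Pow(22, 3), -200) = Mul(10648, -200) = -2129600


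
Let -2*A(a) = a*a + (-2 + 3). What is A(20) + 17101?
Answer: 33801/2 ≈ 16901.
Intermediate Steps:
A(a) = -½ - a²/2 (A(a) = -(a*a + (-2 + 3))/2 = -(a² + 1)/2 = -(1 + a²)/2 = -½ - a²/2)
A(20) + 17101 = (-½ - ½*20²) + 17101 = (-½ - ½*400) + 17101 = (-½ - 200) + 17101 = -401/2 + 17101 = 33801/2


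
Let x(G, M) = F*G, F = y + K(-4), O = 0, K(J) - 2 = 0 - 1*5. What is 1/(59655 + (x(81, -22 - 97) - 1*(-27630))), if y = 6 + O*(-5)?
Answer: 1/87528 ≈ 1.1425e-5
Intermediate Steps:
K(J) = -3 (K(J) = 2 + (0 - 1*5) = 2 + (0 - 5) = 2 - 5 = -3)
y = 6 (y = 6 + 0*(-5) = 6 + 0 = 6)
F = 3 (F = 6 - 3 = 3)
x(G, M) = 3*G
1/(59655 + (x(81, -22 - 97) - 1*(-27630))) = 1/(59655 + (3*81 - 1*(-27630))) = 1/(59655 + (243 + 27630)) = 1/(59655 + 27873) = 1/87528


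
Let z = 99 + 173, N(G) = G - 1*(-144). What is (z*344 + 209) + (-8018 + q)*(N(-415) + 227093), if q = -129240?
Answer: -31133040299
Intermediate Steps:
N(G) = 144 + G (N(G) = G + 144 = 144 + G)
z = 272
(z*344 + 209) + (-8018 + q)*(N(-415) + 227093) = (272*344 + 209) + (-8018 - 129240)*((144 - 415) + 227093) = (93568 + 209) - 137258*(-271 + 227093) = 93777 - 137258*226822 = 93777 - 31133134076 = -31133040299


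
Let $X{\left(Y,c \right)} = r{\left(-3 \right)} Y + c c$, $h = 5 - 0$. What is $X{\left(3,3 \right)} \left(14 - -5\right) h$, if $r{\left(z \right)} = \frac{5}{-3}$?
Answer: $380$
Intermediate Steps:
$h = 5$ ($h = 5 + 0 = 5$)
$r{\left(z \right)} = - \frac{5}{3}$ ($r{\left(z \right)} = 5 \left(- \frac{1}{3}\right) = - \frac{5}{3}$)
$X{\left(Y,c \right)} = c^{2} - \frac{5 Y}{3}$ ($X{\left(Y,c \right)} = - \frac{5 Y}{3} + c c = - \frac{5 Y}{3} + c^{2} = c^{2} - \frac{5 Y}{3}$)
$X{\left(3,3 \right)} \left(14 - -5\right) h = \left(3^{2} - 5\right) \left(14 - -5\right) 5 = \left(9 - 5\right) \left(14 + 5\right) 5 = 4 \cdot 19 \cdot 5 = 76 \cdot 5 = 380$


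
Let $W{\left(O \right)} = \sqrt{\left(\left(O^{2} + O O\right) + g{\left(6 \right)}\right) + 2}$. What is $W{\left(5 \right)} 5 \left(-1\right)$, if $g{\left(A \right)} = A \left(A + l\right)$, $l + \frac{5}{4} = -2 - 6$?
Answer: $- \frac{5 \sqrt{130}}{2} \approx -28.504$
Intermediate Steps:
$l = - \frac{37}{4}$ ($l = - \frac{5}{4} - 8 = - \frac{37}{4} \approx -9.25$)
$g{\left(A \right)} = A \left(- \frac{37}{4} + A\right)$ ($g{\left(A \right)} = A \left(A - \frac{37}{4}\right) = A \left(- \frac{37}{4} + A\right)$)
$W{\left(O \right)} = \sqrt{- \frac{35}{2} + 2 O^{2}}$ ($W{\left(O \right)} = \sqrt{\left(\left(O^{2} + O O\right) + \frac{1}{4} \cdot 6 \left(-37 + 4 \cdot 6\right)\right) + 2} = \sqrt{\left(\left(O^{2} + O^{2}\right) + \frac{1}{4} \cdot 6 \left(-37 + 24\right)\right) + 2} = \sqrt{\left(2 O^{2} + \frac{1}{4} \cdot 6 \left(-13\right)\right) + 2} = \sqrt{\left(2 O^{2} - \frac{39}{2}\right) + 2} = \sqrt{\left(- \frac{39}{2} + 2 O^{2}\right) + 2} = \sqrt{- \frac{35}{2} + 2 O^{2}}$)
$W{\left(5 \right)} 5 \left(-1\right) = \frac{\sqrt{-70 + 8 \cdot 5^{2}}}{2} \cdot 5 \left(-1\right) = \frac{\sqrt{-70 + 8 \cdot 25}}{2} \cdot 5 \left(-1\right) = \frac{\sqrt{-70 + 200}}{2} \cdot 5 \left(-1\right) = \frac{\sqrt{130}}{2} \cdot 5 \left(-1\right) = \frac{5 \sqrt{130}}{2} \left(-1\right) = - \frac{5 \sqrt{130}}{2}$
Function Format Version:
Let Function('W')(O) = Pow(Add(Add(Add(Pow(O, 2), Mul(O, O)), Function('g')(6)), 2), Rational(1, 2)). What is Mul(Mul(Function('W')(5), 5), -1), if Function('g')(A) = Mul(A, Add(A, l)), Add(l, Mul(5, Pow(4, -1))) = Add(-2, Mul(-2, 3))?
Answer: Mul(Rational(-5, 2), Pow(130, Rational(1, 2))) ≈ -28.504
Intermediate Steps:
l = Rational(-37, 4) (l = Add(Rational(-5, 4), Add(-2, Mul(-2, 3))) = Add(Rational(-5, 4), Add(-2, -6)) = Add(Rational(-5, 4), -8) = Rational(-37, 4) ≈ -9.2500)
Function('g')(A) = Mul(A, Add(Rational(-37, 4), A)) (Function('g')(A) = Mul(A, Add(A, Rational(-37, 4))) = Mul(A, Add(Rational(-37, 4), A)))
Function('W')(O) = Pow(Add(Rational(-35, 2), Mul(2, Pow(O, 2))), Rational(1, 2)) (Function('W')(O) = Pow(Add(Add(Add(Pow(O, 2), Mul(O, O)), Mul(Rational(1, 4), 6, Add(-37, Mul(4, 6)))), 2), Rational(1, 2)) = Pow(Add(Add(Add(Pow(O, 2), Pow(O, 2)), Mul(Rational(1, 4), 6, Add(-37, 24))), 2), Rational(1, 2)) = Pow(Add(Add(Mul(2, Pow(O, 2)), Mul(Rational(1, 4), 6, -13)), 2), Rational(1, 2)) = Pow(Add(Add(Mul(2, Pow(O, 2)), Rational(-39, 2)), 2), Rational(1, 2)) = Pow(Add(Add(Rational(-39, 2), Mul(2, Pow(O, 2))), 2), Rational(1, 2)) = Pow(Add(Rational(-35, 2), Mul(2, Pow(O, 2))), Rational(1, 2)))
Mul(Mul(Function('W')(5), 5), -1) = Mul(Mul(Mul(Rational(1, 2), Pow(Add(-70, Mul(8, Pow(5, 2))), Rational(1, 2))), 5), -1) = Mul(Mul(Mul(Rational(1, 2), Pow(Add(-70, Mul(8, 25)), Rational(1, 2))), 5), -1) = Mul(Mul(Mul(Rational(1, 2), Pow(Add(-70, 200), Rational(1, 2))), 5), -1) = Mul(Mul(Mul(Rational(1, 2), Pow(130, Rational(1, 2))), 5), -1) = Mul(Mul(Rational(5, 2), Pow(130, Rational(1, 2))), -1) = Mul(Rational(-5, 2), Pow(130, Rational(1, 2)))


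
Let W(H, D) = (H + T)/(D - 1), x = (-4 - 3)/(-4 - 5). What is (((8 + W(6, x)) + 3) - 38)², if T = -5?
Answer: 3969/4 ≈ 992.25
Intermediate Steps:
x = 7/9 (x = -7/(-9) = -7*(-⅑) = 7/9 ≈ 0.77778)
W(H, D) = (-5 + H)/(-1 + D) (W(H, D) = (H - 5)/(D - 1) = (-5 + H)/(-1 + D))
(((8 + W(6, x)) + 3) - 38)² = (((8 + (-5 + 6)/(-1 + 7/9)) + 3) - 38)² = (((8 + 1/(-2/9)) + 3) - 38)² = (((8 - 9/2*1) + 3) - 38)² = (((8 - 9/2) + 3) - 38)² = ((7/2 + 3) - 38)² = (13/2 - 38)² = (-63/2)² = 3969/4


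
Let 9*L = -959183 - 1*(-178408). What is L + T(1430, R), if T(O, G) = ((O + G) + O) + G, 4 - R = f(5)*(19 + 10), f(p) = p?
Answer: -757573/9 ≈ -84175.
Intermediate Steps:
R = -141 (R = 4 - 5*(19 + 10) = 4 - 5*29 = 4 - 1*145 = 4 - 145 = -141)
T(O, G) = 2*G + 2*O (T(O, G) = ((G + O) + O) + G = (G + 2*O) + G = 2*G + 2*O)
L = -780775/9 (L = (-959183 - 1*(-178408))/9 = (-959183 + 178408)/9 = (1/9)*(-780775) = -780775/9 ≈ -86753.)
L + T(1430, R) = -780775/9 + (2*(-141) + 2*1430) = -780775/9 + (-282 + 2860) = -780775/9 + 2578 = -757573/9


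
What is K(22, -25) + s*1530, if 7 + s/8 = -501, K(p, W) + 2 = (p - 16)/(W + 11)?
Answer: -43525457/7 ≈ -6.2179e+6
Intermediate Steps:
K(p, W) = -2 + (-16 + p)/(11 + W) (K(p, W) = -2 + (p - 16)/(W + 11) = -2 + (-16 + p)/(11 + W))
s = -4064 (s = -56 + 8*(-501) = -56 - 4008 = -4064)
K(22, -25) + s*1530 = (-38 + 22 - 2*(-25))/(11 - 25) - 4064*1530 = (-38 + 22 + 50)/(-14) - 6217920 = -1/14*34 - 6217920 = -17/7 - 6217920 = -43525457/7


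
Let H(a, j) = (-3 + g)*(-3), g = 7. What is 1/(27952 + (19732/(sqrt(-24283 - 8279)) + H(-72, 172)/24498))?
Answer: 421483144111029/11781476938873901158 + 82237495437*I*sqrt(402)/11781476938873901158 ≈ 3.5775e-5 + 1.3995e-7*I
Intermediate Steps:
H(a, j) = -12 (H(a, j) = (-3 + 7)*(-3) = 4*(-3) = -12)
1/(27952 + (19732/(sqrt(-24283 - 8279)) + H(-72, 172)/24498)) = 1/(27952 + (19732/(sqrt(-24283 - 8279)) - 12/24498)) = 1/(27952 + (19732/(sqrt(-32562)) - 12*1/24498)) = 1/(27952 + (19732/((9*I*sqrt(402))) - 2/4083)) = 1/(27952 + (19732*(-I*sqrt(402)/3618) - 2/4083)) = 1/(27952 + (-9866*I*sqrt(402)/1809 - 2/4083)) = 1/(27952 + (-2/4083 - 9866*I*sqrt(402)/1809)) = 1/(114128014/4083 - 9866*I*sqrt(402)/1809)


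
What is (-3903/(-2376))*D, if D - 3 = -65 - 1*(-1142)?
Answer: 19515/11 ≈ 1774.1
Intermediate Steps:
D = 1080 (D = 3 + (-65 - 1*(-1142)) = 3 + (-65 + 1142) = 3 + 1077 = 1080)
(-3903/(-2376))*D = -3903/(-2376)*1080 = -3903*(-1/2376)*1080 = (1301/792)*1080 = 19515/11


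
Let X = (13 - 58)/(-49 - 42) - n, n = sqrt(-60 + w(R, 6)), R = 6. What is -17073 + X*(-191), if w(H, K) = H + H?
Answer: -1562238/91 + 764*I*sqrt(3) ≈ -17167.0 + 1323.3*I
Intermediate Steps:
w(H, K) = 2*H
n = 4*I*sqrt(3) (n = sqrt(-60 + 2*6) = sqrt(-60 + 12) = sqrt(-48) = 4*I*sqrt(3) ≈ 6.9282*I)
X = 45/91 - 4*I*sqrt(3) (X = (13 - 58)/(-49 - 42) - 4*I*sqrt(3) = -45/(-91) - 4*I*sqrt(3) = -45*(-1/91) - 4*I*sqrt(3) = 45/91 - 4*I*sqrt(3) ≈ 0.49451 - 6.9282*I)
-17073 + X*(-191) = -17073 + (45/91 - 4*I*sqrt(3))*(-191) = -17073 + (-8595/91 + 764*I*sqrt(3)) = -1562238/91 + 764*I*sqrt(3)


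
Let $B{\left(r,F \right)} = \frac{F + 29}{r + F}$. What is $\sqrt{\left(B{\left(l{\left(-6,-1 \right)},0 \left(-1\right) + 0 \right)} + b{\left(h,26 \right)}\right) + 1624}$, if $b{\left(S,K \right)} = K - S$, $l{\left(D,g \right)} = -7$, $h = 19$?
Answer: $\frac{2 \sqrt{19929}}{7} \approx 40.334$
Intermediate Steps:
$B{\left(r,F \right)} = \frac{29 + F}{F + r}$
$\sqrt{\left(B{\left(l{\left(-6,-1 \right)},0 \left(-1\right) + 0 \right)} + b{\left(h,26 \right)}\right) + 1624} = \sqrt{\left(\frac{29 + \left(0 \left(-1\right) + 0\right)}{\left(0 \left(-1\right) + 0\right) - 7} + \left(26 - 19\right)\right) + 1624} = \sqrt{\left(\frac{29 + \left(0 + 0\right)}{\left(0 + 0\right) - 7} + \left(26 - 19\right)\right) + 1624} = \sqrt{\left(\frac{29 + 0}{0 - 7} + 7\right) + 1624} = \sqrt{\left(\frac{1}{-7} \cdot 29 + 7\right) + 1624} = \sqrt{\left(\left(- \frac{1}{7}\right) 29 + 7\right) + 1624} = \sqrt{\left(- \frac{29}{7} + 7\right) + 1624} = \sqrt{\frac{20}{7} + 1624} = \sqrt{\frac{11388}{7}} = \frac{2 \sqrt{19929}}{7}$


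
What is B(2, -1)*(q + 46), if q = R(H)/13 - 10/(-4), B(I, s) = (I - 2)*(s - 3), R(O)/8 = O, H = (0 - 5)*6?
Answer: 0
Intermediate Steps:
H = -30 (H = -5*6 = -30)
R(O) = 8*O
B(I, s) = (-3 + s)*(-2 + I) (B(I, s) = (-2 + I)*(-3 + s) = (-3 + s)*(-2 + I))
q = -415/26 (q = (8*(-30))/13 - 10/(-4) = -240*1/13 - 10*(-¼) = -240/13 + 5/2 = -415/26 ≈ -15.962)
B(2, -1)*(q + 46) = (6 - 3*2 - 2*(-1) + 2*(-1))*(-415/26 + 46) = (6 - 6 + 2 - 2)*(781/26) = 0*(781/26) = 0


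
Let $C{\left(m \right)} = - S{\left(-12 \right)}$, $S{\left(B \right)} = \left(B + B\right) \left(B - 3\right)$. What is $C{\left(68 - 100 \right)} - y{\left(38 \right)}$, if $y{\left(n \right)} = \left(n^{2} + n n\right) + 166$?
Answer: $-3414$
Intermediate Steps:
$S{\left(B \right)} = 2 B \left(-3 + B\right)$
$y{\left(n \right)} = 166 + 2 n^{2}$ ($y{\left(n \right)} = \left(n^{2} + n^{2}\right) + 166 = 2 n^{2} + 166 = 166 + 2 n^{2}$)
$C{\left(m \right)} = -360$ ($C{\left(m \right)} = - 2 \left(-12\right) \left(-3 - 12\right) = - 2 \left(-12\right) \left(-15\right) = \left(-1\right) 360 = -360$)
$C{\left(68 - 100 \right)} - y{\left(38 \right)} = -360 - \left(166 + 2 \cdot 38^{2}\right) = -360 - \left(166 + 2 \cdot 1444\right) = -360 - \left(166 + 2888\right) = -360 - 3054 = -3414$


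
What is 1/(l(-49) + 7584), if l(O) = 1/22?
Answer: 22/166849 ≈ 0.00013186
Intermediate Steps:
l(O) = 1/22
1/(l(-49) + 7584) = 1/(1/22 + 7584) = 1/(166849/22) = 22/166849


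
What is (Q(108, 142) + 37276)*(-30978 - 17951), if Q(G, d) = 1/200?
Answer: -364775529729/200 ≈ -1.8239e+9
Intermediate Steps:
Q(G, d) = 1/200
(Q(108, 142) + 37276)*(-30978 - 17951) = (1/200 + 37276)*(-30978 - 17951) = (7455201/200)*(-48929) = -364775529729/200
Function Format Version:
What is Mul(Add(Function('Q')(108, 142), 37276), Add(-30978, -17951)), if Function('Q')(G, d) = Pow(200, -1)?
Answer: Rational(-364775529729, 200) ≈ -1.8239e+9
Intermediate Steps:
Function('Q')(G, d) = Rational(1, 200)
Mul(Add(Function('Q')(108, 142), 37276), Add(-30978, -17951)) = Mul(Add(Rational(1, 200), 37276), Add(-30978, -17951)) = Mul(Rational(7455201, 200), -48929) = Rational(-364775529729, 200)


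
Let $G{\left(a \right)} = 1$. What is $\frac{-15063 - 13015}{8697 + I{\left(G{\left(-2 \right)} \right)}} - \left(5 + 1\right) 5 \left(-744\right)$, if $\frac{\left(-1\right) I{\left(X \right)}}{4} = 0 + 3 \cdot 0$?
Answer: $\frac{194088962}{8697} \approx 22317.0$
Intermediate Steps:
$I{\left(X \right)} = 0$ ($I{\left(X \right)} = - 4 \left(0 + 3 \cdot 0\right) = - 4 \left(0 + 0\right) = \left(-4\right) 0 = 0$)
$\frac{-15063 - 13015}{8697 + I{\left(G{\left(-2 \right)} \right)}} - \left(5 + 1\right) 5 \left(-744\right) = \frac{-15063 - 13015}{8697 + 0} - \left(5 + 1\right) 5 \left(-744\right) = - \frac{28078}{8697} - 6 \cdot 5 \left(-744\right) = \left(-28078\right) \frac{1}{8697} - 30 \left(-744\right) = - \frac{28078}{8697} - -22320 = - \frac{28078}{8697} + 22320 = \frac{194088962}{8697}$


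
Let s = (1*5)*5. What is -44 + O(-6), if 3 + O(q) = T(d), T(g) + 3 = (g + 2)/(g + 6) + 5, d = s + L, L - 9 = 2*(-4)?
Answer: -353/8 ≈ -44.125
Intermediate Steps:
s = 25 (s = 5*5 = 25)
L = 1 (L = 9 + 2*(-4) = 9 - 8 = 1)
d = 26 (d = 25 + 1 = 26)
T(g) = 2 + (2 + g)/(6 + g) (T(g) = -3 + ((g + 2)/(g + 6) + 5) = -3 + ((2 + g)/(6 + g) + 5) = -3 + (5 + (2 + g)/(6 + g)) = 2 + (2 + g)/(6 + g))
O(q) = -⅛ (O(q) = -3 + (14 + 3*26)/(6 + 26) = -3 + (14 + 78)/32 = -3 + (1/32)*92 = -3 + 23/8 = -⅛)
-44 + O(-6) = -44 - ⅛ = -353/8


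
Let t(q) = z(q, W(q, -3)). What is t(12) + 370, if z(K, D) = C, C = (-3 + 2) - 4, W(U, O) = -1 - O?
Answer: 365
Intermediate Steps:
C = -5 (C = -1 - 4 = -5)
z(K, D) = -5
t(q) = -5
t(12) + 370 = -5 + 370 = 365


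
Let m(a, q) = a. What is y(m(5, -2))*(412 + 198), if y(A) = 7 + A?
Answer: 7320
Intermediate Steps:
y(m(5, -2))*(412 + 198) = (7 + 5)*(412 + 198) = 12*610 = 7320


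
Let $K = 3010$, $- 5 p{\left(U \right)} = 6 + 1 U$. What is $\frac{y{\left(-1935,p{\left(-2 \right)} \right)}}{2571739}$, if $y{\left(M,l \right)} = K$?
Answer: $\frac{3010}{2571739} \approx 0.0011704$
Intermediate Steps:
$p{\left(U \right)} = - \frac{6}{5} - \frac{U}{5}$ ($p{\left(U \right)} = - \frac{6 + 1 U}{5} = - \frac{6 + U}{5} = - \frac{6}{5} - \frac{U}{5}$)
$y{\left(M,l \right)} = 3010$
$\frac{y{\left(-1935,p{\left(-2 \right)} \right)}}{2571739} = \frac{3010}{2571739}$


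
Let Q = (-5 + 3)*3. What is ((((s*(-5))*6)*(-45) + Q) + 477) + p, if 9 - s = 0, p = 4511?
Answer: 17132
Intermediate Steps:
s = 9 (s = 9 - 1*0 = 9 + 0 = 9)
Q = -6 (Q = -2*3 = -6)
((((s*(-5))*6)*(-45) + Q) + 477) + p = ((((9*(-5))*6)*(-45) - 6) + 477) + 4511 = ((-45*6*(-45) - 6) + 477) + 4511 = ((-270*(-45) - 6) + 477) + 4511 = ((12150 - 6) + 477) + 4511 = (12144 + 477) + 4511 = 12621 + 4511 = 17132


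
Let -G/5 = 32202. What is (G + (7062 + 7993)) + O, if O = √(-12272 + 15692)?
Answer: -145955 + 6*√95 ≈ -1.4590e+5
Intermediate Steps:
G = -161010 (G = -5*32202 = -161010)
O = 6*√95 (O = √3420 = 6*√95 ≈ 58.481)
(G + (7062 + 7993)) + O = (-161010 + (7062 + 7993)) + 6*√95 = (-161010 + 15055) + 6*√95 = -145955 + 6*√95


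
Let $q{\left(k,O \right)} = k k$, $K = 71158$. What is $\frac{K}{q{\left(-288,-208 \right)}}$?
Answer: $\frac{35579}{41472} \approx 0.8579$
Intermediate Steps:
$q{\left(k,O \right)} = k^{2}$
$\frac{K}{q{\left(-288,-208 \right)}} = \frac{71158}{\left(-288\right)^{2}} = \frac{71158}{82944} = 71158 \cdot \frac{1}{82944} = \frac{35579}{41472}$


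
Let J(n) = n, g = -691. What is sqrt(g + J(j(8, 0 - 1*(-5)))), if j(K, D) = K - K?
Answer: I*sqrt(691) ≈ 26.287*I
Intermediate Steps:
j(K, D) = 0
sqrt(g + J(j(8, 0 - 1*(-5)))) = sqrt(-691 + 0) = sqrt(-691) = I*sqrt(691)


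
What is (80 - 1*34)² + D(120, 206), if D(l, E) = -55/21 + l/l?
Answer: 44402/21 ≈ 2114.4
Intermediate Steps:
D(l, E) = -34/21 (D(l, E) = -55*1/21 + 1 = -55/21 + 1 = -34/21)
(80 - 1*34)² + D(120, 206) = (80 - 1*34)² - 34/21 = (80 - 34)² - 34/21 = 46² - 34/21 = 2116 - 34/21 = 44402/21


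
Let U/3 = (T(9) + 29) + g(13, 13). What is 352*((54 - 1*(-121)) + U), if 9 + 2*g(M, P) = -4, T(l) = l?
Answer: 94864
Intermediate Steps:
g(M, P) = -13/2 (g(M, P) = -9/2 + (1/2)*(-4) = -9/2 - 2 = -13/2)
U = 189/2 (U = 3*((9 + 29) - 13/2) = 3*(38 - 13/2) = 3*(63/2) = 189/2 ≈ 94.500)
352*((54 - 1*(-121)) + U) = 352*((54 - 1*(-121)) + 189/2) = 352*((54 + 121) + 189/2) = 352*(175 + 189/2) = 352*(539/2) = 94864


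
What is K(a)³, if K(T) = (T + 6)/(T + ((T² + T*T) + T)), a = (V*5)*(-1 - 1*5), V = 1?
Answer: -8/3048625 ≈ -2.6241e-6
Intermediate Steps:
a = -30 (a = (1*5)*(-1 - 1*5) = 5*(-1 - 5) = 5*(-6) = -30)
K(T) = (6 + T)/(2*T + 2*T²) (K(T) = (6 + T)/(T + ((T² + T²) + T)) = (6 + T)/(T + (2*T² + T)) = (6 + T)/(T + (T + 2*T²)) = (6 + T)/(2*T + 2*T²))
K(a)³ = ((½)*(6 - 30)/(-30*(1 - 30)))³ = ((½)*(-1/30)*(-24)/(-29))³ = ((½)*(-1/30)*(-1/29)*(-24))³ = (-2/145)³ = -8/3048625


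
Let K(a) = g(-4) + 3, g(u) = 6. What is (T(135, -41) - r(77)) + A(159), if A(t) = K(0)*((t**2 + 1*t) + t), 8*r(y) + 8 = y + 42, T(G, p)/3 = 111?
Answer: 1845681/8 ≈ 2.3071e+5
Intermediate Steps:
T(G, p) = 333 (T(G, p) = 3*111 = 333)
r(y) = 17/4 + y/8 (r(y) = -1 + (y + 42)/8 = -1 + (42 + y)/8 = -1 + (21/4 + y/8) = 17/4 + y/8)
K(a) = 9 (K(a) = 6 + 3 = 9)
A(t) = 9*t**2 + 18*t (A(t) = 9*((t**2 + 1*t) + t) = 9*((t**2 + t) + t) = 9*((t + t**2) + t) = 9*(t**2 + 2*t) = 9*t**2 + 18*t)
(T(135, -41) - r(77)) + A(159) = (333 - (17/4 + (1/8)*77)) + 9*159*(2 + 159) = (333 - (17/4 + 77/8)) + 9*159*161 = (333 - 1*111/8) + 230391 = (333 - 111/8) + 230391 = 2553/8 + 230391 = 1845681/8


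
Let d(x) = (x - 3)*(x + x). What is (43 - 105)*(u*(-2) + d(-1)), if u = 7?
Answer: 372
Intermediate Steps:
d(x) = 2*x*(-3 + x) (d(x) = (-3 + x)*(2*x) = 2*x*(-3 + x))
(43 - 105)*(u*(-2) + d(-1)) = (43 - 105)*(7*(-2) + 2*(-1)*(-3 - 1)) = -62*(-14 + 2*(-1)*(-4)) = -62*(-14 + 8) = -62*(-6) = 372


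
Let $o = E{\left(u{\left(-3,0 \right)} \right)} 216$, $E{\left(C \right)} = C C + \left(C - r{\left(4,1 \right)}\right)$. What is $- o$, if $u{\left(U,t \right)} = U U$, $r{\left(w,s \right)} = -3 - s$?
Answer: $-20304$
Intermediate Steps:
$u{\left(U,t \right)} = U^{2}$
$E{\left(C \right)} = 4 + C + C^{2}$ ($E{\left(C \right)} = C C - \left(-3 - 1 - C\right) = C^{2} + \left(C - \left(-3 - 1\right)\right) = C^{2} + \left(C - -4\right) = C^{2} + \left(C + 4\right) = C^{2} + \left(4 + C\right) = 4 + C + C^{2}$)
$o = 20304$ ($o = \left(4 + \left(-3\right)^{2} + \left(\left(-3\right)^{2}\right)^{2}\right) 216 = \left(4 + 9 + 9^{2}\right) 216 = \left(4 + 9 + 81\right) 216 = 94 \cdot 216 = 20304$)
$- o = \left(-1\right) 20304 = -20304$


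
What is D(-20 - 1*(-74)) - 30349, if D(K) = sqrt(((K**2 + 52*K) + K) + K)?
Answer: -30349 + 54*sqrt(2) ≈ -30273.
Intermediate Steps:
D(K) = sqrt(K**2 + 54*K) (D(K) = sqrt((K**2 + 53*K) + K) = sqrt(K**2 + 54*K))
D(-20 - 1*(-74)) - 30349 = sqrt((-20 - 1*(-74))*(54 + (-20 - 1*(-74)))) - 30349 = sqrt((-20 + 74)*(54 + (-20 + 74))) - 30349 = sqrt(54*(54 + 54)) - 30349 = sqrt(54*108) - 30349 = sqrt(5832) - 30349 = 54*sqrt(2) - 30349 = -30349 + 54*sqrt(2)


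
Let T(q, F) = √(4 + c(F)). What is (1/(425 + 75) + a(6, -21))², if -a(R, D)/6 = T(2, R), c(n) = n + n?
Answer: 143976001/250000 ≈ 575.90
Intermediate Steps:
c(n) = 2*n
T(q, F) = √(4 + 2*F)
a(R, D) = -6*√(4 + 2*R)
(1/(425 + 75) + a(6, -21))² = (1/(425 + 75) - 6*√(4 + 2*6))² = (1/500 - 6*√(4 + 12))² = (1/500 - 6*√16)² = (1/500 - 6*4)² = (1/500 - 24)² = (-11999/500)² = 143976001/250000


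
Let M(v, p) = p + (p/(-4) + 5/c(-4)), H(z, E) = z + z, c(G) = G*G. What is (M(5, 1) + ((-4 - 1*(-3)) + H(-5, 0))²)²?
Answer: 3814209/256 ≈ 14899.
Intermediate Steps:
c(G) = G²
H(z, E) = 2*z
M(v, p) = 5/16 + 3*p/4 (M(v, p) = p + (p/(-4) + 5/((-4)²)) = p + (p*(-¼) + 5/16) = p + (-p/4 + 5*(1/16)) = p + (-p/4 + 5/16) = p + (5/16 - p/4) = 5/16 + 3*p/4)
(M(5, 1) + ((-4 - 1*(-3)) + H(-5, 0))²)² = ((5/16 + (¾)*1) + ((-4 - 1*(-3)) + 2*(-5))²)² = ((5/16 + ¾) + ((-4 + 3) - 10)²)² = (17/16 + (-1 - 10)²)² = (17/16 + (-11)²)² = (17/16 + 121)² = (1953/16)² = 3814209/256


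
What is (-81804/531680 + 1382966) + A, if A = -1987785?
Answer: -80392561931/132920 ≈ -6.0482e+5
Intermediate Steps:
(-81804/531680 + 1382966) + A = (-81804/531680 + 1382966) - 1987785 = (-81804*1/531680 + 1382966) - 1987785 = (-20451/132920 + 1382966) - 1987785 = 183823820269/132920 - 1987785 = -80392561931/132920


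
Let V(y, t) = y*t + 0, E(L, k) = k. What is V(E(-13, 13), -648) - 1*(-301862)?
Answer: 293438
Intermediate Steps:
V(y, t) = t*y (V(y, t) = t*y + 0 = t*y)
V(E(-13, 13), -648) - 1*(-301862) = -648*13 - 1*(-301862) = -8424 + 301862 = 293438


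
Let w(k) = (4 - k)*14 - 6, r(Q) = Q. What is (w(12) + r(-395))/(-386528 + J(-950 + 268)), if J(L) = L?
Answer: 171/129070 ≈ 0.0013249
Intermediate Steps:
w(k) = 50 - 14*k (w(k) = (56 - 14*k) - 6 = 50 - 14*k)
(w(12) + r(-395))/(-386528 + J(-950 + 268)) = ((50 - 14*12) - 395)/(-386528 + (-950 + 268)) = ((50 - 168) - 395)/(-386528 - 682) = (-118 - 395)/(-387210) = -513*(-1/387210) = 171/129070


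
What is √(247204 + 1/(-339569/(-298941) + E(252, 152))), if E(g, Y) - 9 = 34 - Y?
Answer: √102811153400298982/644900 ≈ 497.20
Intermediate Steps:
E(g, Y) = 43 - Y (E(g, Y) = 9 + (34 - Y) = 43 - Y)
√(247204 + 1/(-339569/(-298941) + E(252, 152))) = √(247204 + 1/(-339569/(-298941) + (43 - 1*152))) = √(247204 + 1/(-339569*(-1/298941) + (43 - 152))) = √(247204 + 1/(339569/298941 - 109)) = √(247204 + 1/(-32245000/298941)) = √(247204 - 298941/32245000) = √(7971092681059/32245000) = √102811153400298982/644900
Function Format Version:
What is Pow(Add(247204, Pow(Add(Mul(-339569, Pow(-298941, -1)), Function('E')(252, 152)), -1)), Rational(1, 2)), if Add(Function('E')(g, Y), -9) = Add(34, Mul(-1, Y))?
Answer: Mul(Rational(1, 644900), Pow(102811153400298982, Rational(1, 2))) ≈ 497.20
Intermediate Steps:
Function('E')(g, Y) = Add(43, Mul(-1, Y)) (Function('E')(g, Y) = Add(9, Add(34, Mul(-1, Y))) = Add(43, Mul(-1, Y)))
Pow(Add(247204, Pow(Add(Mul(-339569, Pow(-298941, -1)), Function('E')(252, 152)), -1)), Rational(1, 2)) = Pow(Add(247204, Pow(Add(Mul(-339569, Pow(-298941, -1)), Add(43, Mul(-1, 152))), -1)), Rational(1, 2)) = Pow(Add(247204, Pow(Add(Mul(-339569, Rational(-1, 298941)), Add(43, -152)), -1)), Rational(1, 2)) = Pow(Add(247204, Pow(Add(Rational(339569, 298941), -109), -1)), Rational(1, 2)) = Pow(Add(247204, Pow(Rational(-32245000, 298941), -1)), Rational(1, 2)) = Pow(Add(247204, Rational(-298941, 32245000)), Rational(1, 2)) = Pow(Rational(7971092681059, 32245000), Rational(1, 2)) = Mul(Rational(1, 644900), Pow(102811153400298982, Rational(1, 2)))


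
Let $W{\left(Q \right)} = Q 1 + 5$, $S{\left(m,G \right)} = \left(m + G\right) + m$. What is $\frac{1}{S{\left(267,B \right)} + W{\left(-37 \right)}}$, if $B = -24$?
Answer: $\frac{1}{478} \approx 0.002092$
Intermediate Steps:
$S{\left(m,G \right)} = G + 2 m$ ($S{\left(m,G \right)} = \left(G + m\right) + m = G + 2 m$)
$W{\left(Q \right)} = 5 + Q$ ($W{\left(Q \right)} = Q + 5 = 5 + Q$)
$\frac{1}{S{\left(267,B \right)} + W{\left(-37 \right)}} = \frac{1}{\left(-24 + 2 \cdot 267\right) + \left(5 - 37\right)} = \frac{1}{\left(-24 + 534\right) - 32} = \frac{1}{510 - 32} = \frac{1}{478}$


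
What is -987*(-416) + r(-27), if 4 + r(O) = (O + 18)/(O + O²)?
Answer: 32025863/78 ≈ 4.1059e+5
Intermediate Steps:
r(O) = -4 + (18 + O)/(O + O²) (r(O) = -4 + (O + 18)/(O + O²) = -4 + (18 + O)/(O + O²))
-987*(-416) + r(-27) = -987*(-416) + (18 - 4*(-27)² - 3*(-27))/((-27)*(1 - 27)) = 410592 - 1/27*(18 - 4*729 + 81)/(-26) = 410592 - 1/27*(-1/26)*(18 - 2916 + 81) = 410592 - 1/27*(-1/26)*(-2817) = 410592 - 313/78 = 32025863/78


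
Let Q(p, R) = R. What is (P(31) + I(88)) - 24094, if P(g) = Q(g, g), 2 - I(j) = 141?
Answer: -24202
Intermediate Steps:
I(j) = -139 (I(j) = 2 - 1*141 = 2 - 141 = -139)
P(g) = g
(P(31) + I(88)) - 24094 = (31 - 139) - 24094 = -108 - 24094 = -24202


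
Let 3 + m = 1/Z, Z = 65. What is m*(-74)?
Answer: 14356/65 ≈ 220.86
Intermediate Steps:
m = -194/65 (m = -3 + 1/65 = -194/65 ≈ -2.9846)
m*(-74) = -194/65*(-74) = 14356/65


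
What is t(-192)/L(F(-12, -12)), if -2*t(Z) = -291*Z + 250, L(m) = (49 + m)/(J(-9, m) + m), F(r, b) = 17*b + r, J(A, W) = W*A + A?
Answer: 48236859/167 ≈ 2.8884e+5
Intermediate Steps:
J(A, W) = A + A*W (J(A, W) = A*W + A = A + A*W)
F(r, b) = r + 17*b
L(m) = (49 + m)/(-9 - 8*m) (L(m) = (49 + m)/(-9*(1 + m) + m) = (49 + m)/((-9 - 9*m) + m) = (49 + m)/(-9 - 8*m))
t(Z) = -125 + 291*Z/2 (t(Z) = -(-291*Z + 250)/2 = -(250 - 291*Z)/2 = -125 + 291*Z/2)
t(-192)/L(F(-12, -12)) = (-125 + (291/2)*(-192))/(((49 + (-12 + 17*(-12)))/(-9 - 8*(-12 + 17*(-12))))) = (-125 - 27936)/(((49 + (-12 - 204))/(-9 - 8*(-12 - 204)))) = -28061*(-9 - 8*(-216))/(49 - 216) = -28061/(-167/(-9 + 1728)) = -28061/(-167/1719) = -28061*(-1719/167) = 48236859/167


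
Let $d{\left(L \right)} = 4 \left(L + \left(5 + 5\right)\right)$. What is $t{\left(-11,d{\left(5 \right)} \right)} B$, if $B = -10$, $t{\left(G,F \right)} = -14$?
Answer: $140$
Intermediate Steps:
$d{\left(L \right)} = 40 + 4 L$ ($d{\left(L \right)} = 4 \left(L + 10\right) = 4 \left(10 + L\right) = 40 + 4 L$)
$t{\left(-11,d{\left(5 \right)} \right)} B = \left(-14\right) \left(-10\right) = 140$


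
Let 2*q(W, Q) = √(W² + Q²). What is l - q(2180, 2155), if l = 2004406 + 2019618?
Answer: 4024024 - 5*√375857/2 ≈ 4.0225e+6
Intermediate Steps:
q(W, Q) = √(Q² + W²)/2 (q(W, Q) = √(W² + Q²)/2 = √(Q² + W²)/2)
l = 4024024
l - q(2180, 2155) = 4024024 - √(2155² + 2180²)/2 = 4024024 - √(4644025 + 4752400)/2 = 4024024 - √9396425/2 = 4024024 - 5*√375857/2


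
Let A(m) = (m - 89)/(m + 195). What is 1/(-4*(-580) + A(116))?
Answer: 311/721547 ≈ 0.00043102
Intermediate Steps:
A(m) = (-89 + m)/(195 + m)
1/(-4*(-580) + A(116)) = 1/(-4*(-580) + (-89 + 116)/(195 + 116)) = 1/(2320 + 27/311) = 1/(721547/311) = 311/721547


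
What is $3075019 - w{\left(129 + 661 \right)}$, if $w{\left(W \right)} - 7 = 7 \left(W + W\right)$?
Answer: $3063952$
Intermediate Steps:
$w{\left(W \right)} = 7 + 14 W$ ($w{\left(W \right)} = 7 + 7 \left(W + W\right) = 7 + 7 \cdot 2 W = 7 + 14 W$)
$3075019 - w{\left(129 + 661 \right)} = 3075019 - \left(7 + 14 \left(129 + 661\right)\right) = 3075019 - \left(7 + 14 \cdot 790\right) = 3075019 - \left(7 + 11060\right) = 3075019 - 11067 = 3063952$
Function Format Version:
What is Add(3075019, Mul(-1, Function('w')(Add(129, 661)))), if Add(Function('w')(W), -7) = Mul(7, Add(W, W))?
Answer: 3063952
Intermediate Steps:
Function('w')(W) = Add(7, Mul(14, W)) (Function('w')(W) = Add(7, Mul(7, Add(W, W))) = Add(7, Mul(7, Mul(2, W))) = Add(7, Mul(14, W)))
Add(3075019, Mul(-1, Function('w')(Add(129, 661)))) = Add(3075019, Mul(-1, Add(7, Mul(14, Add(129, 661))))) = Add(3075019, Mul(-1, Add(7, Mul(14, 790)))) = Add(3075019, Mul(-1, Add(7, 11060))) = Add(3075019, Mul(-1, 11067)) = Add(3075019, -11067) = 3063952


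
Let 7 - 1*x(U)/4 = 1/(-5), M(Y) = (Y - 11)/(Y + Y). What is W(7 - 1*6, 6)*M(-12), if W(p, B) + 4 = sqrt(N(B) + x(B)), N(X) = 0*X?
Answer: -23/6 + 23*sqrt(5)/10 ≈ 1.3096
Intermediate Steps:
N(X) = 0
M(Y) = (-11 + Y)/(2*Y) (M(Y) = (-11 + Y)/((2*Y)) = (-11 + Y)*(1/(2*Y)) = (-11 + Y)/(2*Y))
x(U) = 144/5 (x(U) = 28 - 4/(-5) = 28 - 4*(-1/5) = 28 + 4/5 = 144/5)
W(p, B) = -4 + 12*sqrt(5)/5 (W(p, B) = -4 + sqrt(0 + 144/5) = -4 + sqrt(144/5) = -4 + 12*sqrt(5)/5)
W(7 - 1*6, 6)*M(-12) = (-4 + 12*sqrt(5)/5)*((1/2)*(-11 - 12)/(-12)) = (-4 + 12*sqrt(5)/5)*((1/2)*(-1/12)*(-23)) = (-4 + 12*sqrt(5)/5)*(23/24) = -23/6 + 23*sqrt(5)/10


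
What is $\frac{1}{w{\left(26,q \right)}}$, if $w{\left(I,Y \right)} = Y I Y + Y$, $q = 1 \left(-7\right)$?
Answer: $\frac{1}{1267} \approx 0.00078927$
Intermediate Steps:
$q = -7$
$w{\left(I,Y \right)} = Y + I Y^{2}$ ($w{\left(I,Y \right)} = I Y Y + Y = I Y^{2} + Y = Y + I Y^{2}$)
$\frac{1}{w{\left(26,q \right)}} = \frac{1}{\left(-7\right) \left(1 + 26 \left(-7\right)\right)} = \frac{1}{\left(-7\right) \left(1 - 182\right)} = \frac{1}{\left(-7\right) \left(-181\right)} = \frac{1}{1267}$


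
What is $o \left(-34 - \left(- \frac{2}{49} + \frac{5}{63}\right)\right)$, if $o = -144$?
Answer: $\frac{240176}{49} \approx 4901.5$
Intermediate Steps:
$o \left(-34 - \left(- \frac{2}{49} + \frac{5}{63}\right)\right) = - 144 \left(-34 - \left(- \frac{2}{49} + \frac{5}{63}\right)\right) = - 144 \left(-34 - \frac{17}{441}\right) = \left(-144\right) \left(- \frac{15011}{441}\right) = \frac{240176}{49}$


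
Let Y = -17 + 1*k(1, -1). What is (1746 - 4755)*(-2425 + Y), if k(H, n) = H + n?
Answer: 7347978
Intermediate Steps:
Y = -17 (Y = -17 + 1*(1 - 1) = -17 + 1*0 = -17 + 0 = -17)
(1746 - 4755)*(-2425 + Y) = (1746 - 4755)*(-2425 - 17) = -3009*(-2442) = 7347978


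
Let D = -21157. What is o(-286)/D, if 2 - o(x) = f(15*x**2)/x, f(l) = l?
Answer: -4292/21157 ≈ -0.20286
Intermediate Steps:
o(x) = 2 - 15*x (o(x) = 2 - 15*x**2/x = 2 - 15*x)
o(-286)/D = (2 - 15*(-286))/(-21157) = (2 + 4290)*(-1/21157) = 4292*(-1/21157) = -4292/21157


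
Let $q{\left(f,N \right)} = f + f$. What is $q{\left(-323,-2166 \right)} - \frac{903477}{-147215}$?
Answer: $- \frac{94197413}{147215} \approx -639.86$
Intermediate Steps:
$q{\left(f,N \right)} = 2 f$
$q{\left(-323,-2166 \right)} - \frac{903477}{-147215} = 2 \left(-323\right) - \frac{903477}{-147215} = -646 - 903477 \left(- \frac{1}{147215}\right) = -646 - - \frac{903477}{147215} = -646 + \frac{903477}{147215} = - \frac{94197413}{147215}$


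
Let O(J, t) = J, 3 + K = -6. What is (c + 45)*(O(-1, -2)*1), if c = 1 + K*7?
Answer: 17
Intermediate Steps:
K = -9 (K = -3 - 6 = -9)
c = -62 (c = 1 - 9*7 = 1 - 63 = -62)
(c + 45)*(O(-1, -2)*1) = (-62 + 45)*(-1*1) = -17*(-1) = 17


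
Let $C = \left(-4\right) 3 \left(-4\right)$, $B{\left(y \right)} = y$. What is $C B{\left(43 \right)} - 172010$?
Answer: $-169946$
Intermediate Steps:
$C = 48$ ($C = \left(-12\right) \left(-4\right) = 48$)
$C B{\left(43 \right)} - 172010 = 48 \cdot 43 - 172010 = 2064 - 172010 = -169946$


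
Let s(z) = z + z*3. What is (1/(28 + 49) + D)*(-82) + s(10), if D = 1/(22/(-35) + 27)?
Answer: 2546164/71071 ≈ 35.826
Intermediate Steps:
D = 35/923 (D = 1/(22*(-1/35) + 27) = 1/(-22/35 + 27) = 1/(923/35) = 35/923 ≈ 0.037920)
s(z) = 4*z (s(z) = z + 3*z = 4*z)
(1/(28 + 49) + D)*(-82) + s(10) = (1/(28 + 49) + 35/923)*(-82) + 4*10 = (1/77 + 35/923)*(-82) + 40 = (3618/71071)*(-82) + 40 = -296676/71071 + 40 = 2546164/71071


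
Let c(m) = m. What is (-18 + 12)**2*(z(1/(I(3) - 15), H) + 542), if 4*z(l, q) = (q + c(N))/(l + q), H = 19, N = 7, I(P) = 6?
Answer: 1659573/85 ≈ 19524.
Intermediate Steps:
z(l, q) = (7 + q)/(4*(l + q)) (z(l, q) = ((q + 7)/(l + q))/4 = ((7 + q)/(l + q))/4 = (7 + q)/(4*(l + q)))
(-18 + 12)**2*(z(1/(I(3) - 15), H) + 542) = (-18 + 12)**2*((7 + 19)/(4*(1/(6 - 15) + 19)) + 542) = (-6)**2*((1/4)*26/(1/(-9) + 19) + 542) = 36*((1/4)*26/(-1/9 + 19) + 542) = 36*((1/4)*26/(170/9) + 542) = 36*((1/4)*(9/170)*26 + 542) = 36*(117/340 + 542) = 36*(184397/340) = 1659573/85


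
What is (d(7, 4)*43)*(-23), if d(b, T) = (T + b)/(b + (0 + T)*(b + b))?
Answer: -10879/63 ≈ -172.68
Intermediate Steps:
d(b, T) = (T + b)/(b + 2*T*b) (d(b, T) = (T + b)/(b + T*(2*b)) = (T + b)/(b + 2*T*b))
(d(7, 4)*43)*(-23) = (((4 + 7)/(7*(1 + 2*4)))*43)*(-23) = (((⅐)*11/(1 + 8))*43)*(-23) = (((⅐)*11/9)*43)*(-23) = (((⅐)*(⅑)*11)*43)*(-23) = ((11/63)*43)*(-23) = (473/63)*(-23) = -10879/63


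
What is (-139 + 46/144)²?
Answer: 99700225/5184 ≈ 19232.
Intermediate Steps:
(-139 + 46/144)² = (-139 + 46*(1/144))² = (-139 + 23/72)² = (-9985/72)² = 99700225/5184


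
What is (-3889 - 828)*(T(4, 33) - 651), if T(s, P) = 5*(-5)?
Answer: 3188692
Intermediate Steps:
T(s, P) = -25
(-3889 - 828)*(T(4, 33) - 651) = (-3889 - 828)*(-25 - 651) = -4717*(-676) = 3188692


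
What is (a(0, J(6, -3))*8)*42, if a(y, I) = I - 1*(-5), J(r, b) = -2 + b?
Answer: 0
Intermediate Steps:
a(y, I) = 5 + I (a(y, I) = I + 5 = 5 + I)
(a(0, J(6, -3))*8)*42 = ((5 + (-2 - 3))*8)*42 = ((5 - 5)*8)*42 = (0*8)*42 = 0*42 = 0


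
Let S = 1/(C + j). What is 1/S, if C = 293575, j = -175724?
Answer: 117851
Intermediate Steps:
S = 1/117851 (S = 1/(293575 - 175724) = 1/117851 ≈ 8.4853e-6)
1/S = 1/(1/117851) = 117851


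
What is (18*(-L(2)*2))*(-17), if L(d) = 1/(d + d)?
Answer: 153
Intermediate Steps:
L(d) = 1/(2*d)
(18*(-L(2)*2))*(-17) = (18*(-1/(2*2)*2))*(-17) = (18*(-1*1/4*2))*(-17) = (18*(-1/4*2))*(-17) = (18*(-1/2))*(-17) = -9*(-17) = 153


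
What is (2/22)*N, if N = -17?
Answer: -17/11 ≈ -1.5455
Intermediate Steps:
(2/22)*N = (2/22)*(-17) = (2*(1/22))*(-17) = (1/11)*(-17) = -17/11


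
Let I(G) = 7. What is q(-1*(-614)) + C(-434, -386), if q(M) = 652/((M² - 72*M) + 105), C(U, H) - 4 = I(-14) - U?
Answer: 148138037/332893 ≈ 445.00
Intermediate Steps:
C(U, H) = 11 - U (C(U, H) = 4 + (7 - U) = 11 - U)
q(M) = 652/(105 + M² - 72*M)
q(-1*(-614)) + C(-434, -386) = 652/(105 + (-1*(-614))² - (-72)*(-614)) + (11 - 1*(-434)) = 652/(105 + 614² - 72*614) + (11 + 434) = 652/(105 + 376996 - 44208) + 445 = 652/332893 + 445 = 148138037/332893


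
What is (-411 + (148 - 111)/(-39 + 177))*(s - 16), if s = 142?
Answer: -1190301/23 ≈ -51752.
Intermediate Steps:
(-411 + (148 - 111)/(-39 + 177))*(s - 16) = (-411 + (148 - 111)/(-39 + 177))*(142 - 16) = (-411 + 37/138)*126 = -56681/138*126 = -1190301/23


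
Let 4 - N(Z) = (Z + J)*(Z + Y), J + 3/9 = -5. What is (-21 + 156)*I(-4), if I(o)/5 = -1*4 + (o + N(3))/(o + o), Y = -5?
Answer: -9225/4 ≈ -2306.3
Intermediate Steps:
J = -16/3 (J = -⅓ - 5 = -16/3 ≈ -5.3333)
N(Z) = 4 - (-5 + Z)*(-16/3 + Z) (N(Z) = 4 - (Z - 16/3)*(Z - 5) = 4 - (-16/3 + Z)*(-5 + Z) = 4 - (-5 + Z)*(-16/3 + Z))
I(o) = -20 + 5*(-⅔ + o)/(2*o) (I(o) = 5*(-1*4 + (o + (-68/3 - 1*3² + (31/3)*3))/(o + o)) = 5*(-4 + (o + (-68/3 - 1*9 + 31))/((2*o))) = 5*(-4 + (o + (-68/3 - 9 + 31))*(1/(2*o))) = 5*(-4 + (o - ⅔)*(1/(2*o))) = 5*(-4 + (-⅔ + o)*(1/(2*o))) = 5*(-4 + (-⅔ + o)/(2*o)) = -20 + 5*(-⅔ + o)/(2*o))
(-21 + 156)*I(-4) = (-21 + 156)*((⅚)*(-2 - 21*(-4))/(-4)) = 135*((⅚)*(-¼)*(-2 + 84)) = 135*((⅚)*(-¼)*82) = 135*(-205/12) = -9225/4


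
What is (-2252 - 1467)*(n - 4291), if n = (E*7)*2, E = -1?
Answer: 16010295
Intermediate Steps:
n = -14 (n = -1*7*2 = -7*2 = -14)
(-2252 - 1467)*(n - 4291) = (-2252 - 1467)*(-14 - 4291) = -3719*(-4305) = 16010295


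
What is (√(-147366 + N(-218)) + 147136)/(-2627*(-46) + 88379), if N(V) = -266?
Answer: 147136/209221 + 4*I*√9227/209221 ≈ 0.70326 + 0.0018365*I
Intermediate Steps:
(√(-147366 + N(-218)) + 147136)/(-2627*(-46) + 88379) = (√(-147366 - 266) + 147136)/(-2627*(-46) + 88379) = (√(-147632) + 147136)/(120842 + 88379) = (4*I*√9227 + 147136)/209221 = (147136 + 4*I*√9227)*(1/209221) = 147136/209221 + 4*I*√9227/209221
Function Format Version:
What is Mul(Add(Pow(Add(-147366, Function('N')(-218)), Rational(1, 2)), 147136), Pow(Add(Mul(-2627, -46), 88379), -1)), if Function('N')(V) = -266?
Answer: Add(Rational(147136, 209221), Mul(Rational(4, 209221), I, Pow(9227, Rational(1, 2)))) ≈ Add(0.70326, Mul(0.0018365, I))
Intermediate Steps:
Mul(Add(Pow(Add(-147366, Function('N')(-218)), Rational(1, 2)), 147136), Pow(Add(Mul(-2627, -46), 88379), -1)) = Mul(Add(Pow(Add(-147366, -266), Rational(1, 2)), 147136), Pow(Add(Mul(-2627, -46), 88379), -1)) = Mul(Add(Pow(-147632, Rational(1, 2)), 147136), Pow(Add(120842, 88379), -1)) = Mul(Add(Mul(4, I, Pow(9227, Rational(1, 2))), 147136), Pow(209221, -1)) = Mul(Add(147136, Mul(4, I, Pow(9227, Rational(1, 2)))), Rational(1, 209221)) = Add(Rational(147136, 209221), Mul(Rational(4, 209221), I, Pow(9227, Rational(1, 2))))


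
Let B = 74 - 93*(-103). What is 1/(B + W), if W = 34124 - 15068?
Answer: 1/28709 ≈ 3.4832e-5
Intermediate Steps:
W = 19056
B = 9653 (B = 74 + 9579 = 9653)
1/(B + W) = 1/(9653 + 19056) = 1/28709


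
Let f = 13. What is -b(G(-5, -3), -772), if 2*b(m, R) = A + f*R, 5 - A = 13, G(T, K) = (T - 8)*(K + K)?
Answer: 5022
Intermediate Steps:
G(T, K) = 2*K*(-8 + T) (G(T, K) = (-8 + T)*(2*K) = 2*K*(-8 + T))
A = -8 (A = 5 - 1*13 = 5 - 13 = -8)
b(m, R) = -4 + 13*R/2 (b(m, R) = (-8 + 13*R)/2 = -4 + 13*R/2)
-b(G(-5, -3), -772) = -(-4 + (13/2)*(-772)) = -(-4 - 5018) = -1*(-5022) = 5022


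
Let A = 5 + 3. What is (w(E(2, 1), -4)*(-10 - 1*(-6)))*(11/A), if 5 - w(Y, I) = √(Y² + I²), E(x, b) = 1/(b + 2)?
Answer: -55/2 + 11*√145/6 ≈ -5.4237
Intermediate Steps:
E(x, b) = 1/(2 + b)
A = 8
w(Y, I) = 5 - √(I² + Y²) (w(Y, I) = 5 - √(Y² + I²) = 5 - √(I² + Y²))
(w(E(2, 1), -4)*(-10 - 1*(-6)))*(11/A) = ((5 - √((-4)² + (1/(2 + 1))²))*(-10 - 1*(-6)))*(11/8) = ((5 - √(16 + (1/3)²))*(-10 + 6))*(11*(⅛)) = ((5 - √(16 + (⅓)²))*(-4))*(11/8) = ((5 - √(16 + ⅑))*(-4))*(11/8) = ((5 - √(145/9))*(-4))*(11/8) = ((5 - √145/3)*(-4))*(11/8) = (-20 + 4*√145/3)*(11/8) = -55/2 + 11*√145/6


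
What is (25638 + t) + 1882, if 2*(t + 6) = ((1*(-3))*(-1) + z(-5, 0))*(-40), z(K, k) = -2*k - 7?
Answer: 27594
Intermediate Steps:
z(K, k) = -7 - 2*k
t = 74 (t = -6 + (((1*(-3))*(-1) + (-7 - 2*0))*(-40))/2 = -6 + ((-3*(-1) + (-7 + 0))*(-40))/2 = -6 + ((3 - 7)*(-40))/2 = -6 + (-4*(-40))/2 = -6 + (1/2)*160 = -6 + 80 = 74)
(25638 + t) + 1882 = (25638 + 74) + 1882 = 25712 + 1882 = 27594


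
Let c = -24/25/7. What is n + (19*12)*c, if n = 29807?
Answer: 5210753/175 ≈ 29776.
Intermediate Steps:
c = -24/175 (c = -24*1/25*(⅐) = -24/25*⅐ = -24/175 ≈ -0.13714)
n + (19*12)*c = 29807 + (19*12)*(-24/175) = 29807 + 228*(-24/175) = 29807 - 5472/175 = 5210753/175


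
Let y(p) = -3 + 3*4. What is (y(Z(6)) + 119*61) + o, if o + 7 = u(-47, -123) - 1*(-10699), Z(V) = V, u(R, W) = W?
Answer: 17837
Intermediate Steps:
o = 10569 (o = -7 + (-123 - 1*(-10699)) = -7 + (-123 + 10699) = -7 + 10576 = 10569)
y(p) = 9 (y(p) = -3 + 12 = 9)
(y(Z(6)) + 119*61) + o = (9 + 119*61) + 10569 = (9 + 7259) + 10569 = 7268 + 10569 = 17837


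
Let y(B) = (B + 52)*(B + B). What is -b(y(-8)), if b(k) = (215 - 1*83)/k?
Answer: 3/16 ≈ 0.18750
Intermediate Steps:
y(B) = 2*B*(52 + B) (y(B) = (52 + B)*(2*B) = 2*B*(52 + B))
b(k) = 132/k (b(k) = (215 - 83)/k = 132/k)
-b(y(-8)) = -132/(2*(-8)*(52 - 8)) = -132/(2*(-8)*44) = -132/(-704) = -132*(-1)/704 = -1*(-3/16) = 3/16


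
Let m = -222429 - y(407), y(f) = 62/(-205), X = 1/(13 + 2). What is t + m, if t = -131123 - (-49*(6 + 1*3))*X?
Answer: -72472071/205 ≈ -3.5352e+5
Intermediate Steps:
X = 1/15 ≈ 0.066667
y(f) = -62/205 (y(f) = 62*(-1/205) = -62/205)
m = -45597883/205 (m = -222429 - 1*(-62/205) = -222429 + 62/205 = -45597883/205 ≈ -2.2243e+5)
t = -655468/5 (t = -131123 - (-49*(6 + 1*3))/15 = -131123 - (-49*(6 + 3))/15 = -131123 - (-49*9)/15 = -131123 - (-441)/15 = -131123 - 1*(-147/5) = -131123 + 147/5 = -655468/5 ≈ -1.3109e+5)
t + m = -655468/5 - 45597883/205 = -72472071/205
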